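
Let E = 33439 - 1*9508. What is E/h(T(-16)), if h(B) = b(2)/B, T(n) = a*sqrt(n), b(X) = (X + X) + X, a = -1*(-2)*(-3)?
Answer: -95724*I ≈ -95724.0*I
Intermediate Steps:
a = -6 (a = 2*(-3) = -6)
b(X) = 3*X (b(X) = 2*X + X = 3*X)
T(n) = -6*sqrt(n)
E = 23931 (E = 33439 - 9508 = 23931)
h(B) = 6/B (h(B) = (3*2)/B = 6/B)
E/h(T(-16)) = 23931/((6/((-24*I)))) = 23931/((6*(I/24))) = 23931/((I/4)) = 23931*(-4*I) = -95724*I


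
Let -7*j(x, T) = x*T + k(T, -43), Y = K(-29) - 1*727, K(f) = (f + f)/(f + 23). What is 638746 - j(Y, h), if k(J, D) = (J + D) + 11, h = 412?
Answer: 12528182/21 ≈ 5.9658e+5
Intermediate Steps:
K(f) = 2*f/(23 + f) (K(f) = (2*f)/(23 + f) = 2*f/(23 + f))
k(J, D) = 11 + D + J (k(J, D) = (D + J) + 11 = 11 + D + J)
Y = -2152/3 (Y = 2*(-29)/(23 - 29) - 1*727 = 2*(-29)/(-6) - 727 = 2*(-29)*(-⅙) - 727 = 29/3 - 727 = -2152/3 ≈ -717.33)
j(x, T) = 32/7 - T/7 - T*x/7 (j(x, T) = -(x*T + (11 - 43 + T))/7 = -(T*x + (-32 + T))/7 = -(-32 + T + T*x)/7 = 32/7 - T/7 - T*x/7)
638746 - j(Y, h) = 638746 - (32/7 - ⅐*412 - ⅐*412*(-2152/3)) = 638746 - (32/7 - 412/7 + 886624/21) = 638746 - 1*885484/21 = 638746 - 885484/21 = 12528182/21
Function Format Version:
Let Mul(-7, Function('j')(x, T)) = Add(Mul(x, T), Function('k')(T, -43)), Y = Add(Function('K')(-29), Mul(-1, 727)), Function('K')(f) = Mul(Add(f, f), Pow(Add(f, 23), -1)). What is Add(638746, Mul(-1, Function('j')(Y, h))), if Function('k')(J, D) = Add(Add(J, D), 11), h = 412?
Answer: Rational(12528182, 21) ≈ 5.9658e+5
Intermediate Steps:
Function('K')(f) = Mul(2, f, Pow(Add(23, f), -1)) (Function('K')(f) = Mul(Mul(2, f), Pow(Add(23, f), -1)) = Mul(2, f, Pow(Add(23, f), -1)))
Function('k')(J, D) = Add(11, D, J) (Function('k')(J, D) = Add(Add(D, J), 11) = Add(11, D, J))
Y = Rational(-2152, 3) (Y = Add(Mul(2, -29, Pow(Add(23, -29), -1)), Mul(-1, 727)) = Add(Mul(2, -29, Pow(-6, -1)), -727) = Add(Mul(2, -29, Rational(-1, 6)), -727) = Add(Rational(29, 3), -727) = Rational(-2152, 3) ≈ -717.33)
Function('j')(x, T) = Add(Rational(32, 7), Mul(Rational(-1, 7), T), Mul(Rational(-1, 7), T, x)) (Function('j')(x, T) = Mul(Rational(-1, 7), Add(Mul(x, T), Add(11, -43, T))) = Mul(Rational(-1, 7), Add(Mul(T, x), Add(-32, T))) = Mul(Rational(-1, 7), Add(-32, T, Mul(T, x))) = Add(Rational(32, 7), Mul(Rational(-1, 7), T), Mul(Rational(-1, 7), T, x)))
Add(638746, Mul(-1, Function('j')(Y, h))) = Add(638746, Mul(-1, Add(Rational(32, 7), Mul(Rational(-1, 7), 412), Mul(Rational(-1, 7), 412, Rational(-2152, 3))))) = Add(638746, Mul(-1, Add(Rational(32, 7), Rational(-412, 7), Rational(886624, 21)))) = Add(638746, Mul(-1, Rational(885484, 21))) = Add(638746, Rational(-885484, 21)) = Rational(12528182, 21)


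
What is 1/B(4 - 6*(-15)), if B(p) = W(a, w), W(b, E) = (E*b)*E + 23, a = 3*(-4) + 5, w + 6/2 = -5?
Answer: -1/425 ≈ -0.0023529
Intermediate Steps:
w = -8 (w = -3 - 5 = -8)
a = -7 (a = -12 + 5 = -7)
W(b, E) = 23 + b*E² (W(b, E) = b*E² + 23 = 23 + b*E²)
B(p) = -425 (B(p) = 23 - 7*(-8)² = 23 - 7*64 = 23 - 448 = -425)
1/B(4 - 6*(-15)) = 1/(-425) = -1/425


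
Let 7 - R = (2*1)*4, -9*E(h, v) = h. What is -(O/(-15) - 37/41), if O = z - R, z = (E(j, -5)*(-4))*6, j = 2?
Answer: 2444/1845 ≈ 1.3247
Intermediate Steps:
E(h, v) = -h/9
z = 16/3 (z = (-⅑*2*(-4))*6 = -2/9*(-4)*6 = (8/9)*6 = 16/3 ≈ 5.3333)
R = -1 (R = 7 - 2*1*4 = 7 - 2*4 = 7 - 1*8 = 7 - 8 = -1)
O = 19/3 (O = 16/3 - 1*(-1) = 16/3 + 1 = 19/3 ≈ 6.3333)
-(O/(-15) - 37/41) = -((19/3)/(-15) - 37/41) = -((19/3)*(-1/15) - 37*1/41) = -(-19/45 - 37/41) = -1*(-2444/1845) = 2444/1845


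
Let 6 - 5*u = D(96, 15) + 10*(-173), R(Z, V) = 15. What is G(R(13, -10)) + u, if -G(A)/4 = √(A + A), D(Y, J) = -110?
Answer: 1846/5 - 4*√30 ≈ 347.29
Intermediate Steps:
u = 1846/5 (u = 6/5 - (-110 + 10*(-173))/5 = 6/5 - (-110 - 1730)/5 = 6/5 - ⅕*(-1840) = 6/5 + 368 = 1846/5 ≈ 369.20)
G(A) = -4*√2*√A (G(A) = -4*√(A + A) = -4*√2*√A)
G(R(13, -10)) + u = -4*√2*√15 + 1846/5 = -4*√30 + 1846/5 = 1846/5 - 4*√30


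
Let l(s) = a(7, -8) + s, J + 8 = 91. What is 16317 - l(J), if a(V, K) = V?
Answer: 16227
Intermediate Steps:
J = 83 (J = -8 + 91 = 83)
l(s) = 7 + s
16317 - l(J) = 16317 - (7 + 83) = 16317 - 1*90 = 16317 - 90 = 16227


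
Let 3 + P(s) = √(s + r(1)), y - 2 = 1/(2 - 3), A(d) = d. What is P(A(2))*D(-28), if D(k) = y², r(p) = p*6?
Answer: -3 + 2*√2 ≈ -0.17157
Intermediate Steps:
r(p) = 6*p
y = 1 (y = 2 + 1/(2 - 3) = 2 + 1/(-1) = 2 - 1 = 1)
P(s) = -3 + √(6 + s) (P(s) = -3 + √(s + 6*1) = -3 + √(s + 6) = -3 + √(6 + s))
D(k) = 1 (D(k) = 1² = 1)
P(A(2))*D(-28) = (-3 + √(6 + 2))*1 = (-3 + √8)*1 = (-3 + 2*√2)*1 = -3 + 2*√2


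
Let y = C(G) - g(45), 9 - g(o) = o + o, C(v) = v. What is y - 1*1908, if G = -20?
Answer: -1847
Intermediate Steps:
g(o) = 9 - 2*o (g(o) = 9 - (o + o) = 9 - 2*o)
y = 61 (y = -20 - (9 - 2*45) = -20 - (9 - 90) = -20 - 1*(-81) = -20 + 81 = 61)
y - 1*1908 = 61 - 1*1908 = 61 - 1908 = -1847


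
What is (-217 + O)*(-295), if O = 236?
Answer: -5605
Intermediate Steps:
(-217 + O)*(-295) = (-217 + 236)*(-295) = 19*(-295) = -5605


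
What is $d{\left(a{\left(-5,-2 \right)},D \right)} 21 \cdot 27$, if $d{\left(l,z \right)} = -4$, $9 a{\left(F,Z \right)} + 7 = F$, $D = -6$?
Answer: $-2268$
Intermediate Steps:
$a{\left(F,Z \right)} = - \frac{7}{9} + \frac{F}{9}$
$d{\left(a{\left(-5,-2 \right)},D \right)} 21 \cdot 27 = \left(-4\right) 21 \cdot 27 = \left(-84\right) 27 = -2268$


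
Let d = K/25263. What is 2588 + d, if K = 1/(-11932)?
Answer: 780121844207/301438116 ≈ 2588.0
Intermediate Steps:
K = -1/11932 ≈ -8.3808e-5
d = -1/301438116 (d = -1/11932/25263 = -1/11932*1/25263 = -1/301438116 ≈ -3.3174e-9)
2588 + d = 2588 - 1/301438116 = 780121844207/301438116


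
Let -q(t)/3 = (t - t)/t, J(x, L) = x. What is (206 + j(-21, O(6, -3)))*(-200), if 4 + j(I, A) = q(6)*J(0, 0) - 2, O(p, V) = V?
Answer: -40000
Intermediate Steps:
q(t) = 0 (q(t) = -3*(t - t)/t = -0/t = -3*0 = 0)
j(I, A) = -6 (j(I, A) = -4 + (0*0 - 2) = -4 + (0 - 2) = -4 - 2 = -6)
(206 + j(-21, O(6, -3)))*(-200) = (206 - 6)*(-200) = 200*(-200) = -40000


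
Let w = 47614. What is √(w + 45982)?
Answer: 2*√23399 ≈ 305.93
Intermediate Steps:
√(w + 45982) = √(47614 + 45982) = √93596 = 2*√23399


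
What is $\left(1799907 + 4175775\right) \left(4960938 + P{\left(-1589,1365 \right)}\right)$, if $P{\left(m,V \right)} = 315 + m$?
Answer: $29637374890848$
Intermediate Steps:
$\left(1799907 + 4175775\right) \left(4960938 + P{\left(-1589,1365 \right)}\right) = \left(1799907 + 4175775\right) \left(4960938 + \left(315 - 1589\right)\right) = 5975682 \left(4960938 - 1274\right) = 5975682 \cdot 4959664 = 29637374890848$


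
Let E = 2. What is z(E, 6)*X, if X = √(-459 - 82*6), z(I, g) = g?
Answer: 6*I*√951 ≈ 185.03*I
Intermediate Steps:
X = I*√951 (X = √(-459 - 492) = √(-951) = I*√951 ≈ 30.838*I)
z(E, 6)*X = 6*(I*√951) = 6*I*√951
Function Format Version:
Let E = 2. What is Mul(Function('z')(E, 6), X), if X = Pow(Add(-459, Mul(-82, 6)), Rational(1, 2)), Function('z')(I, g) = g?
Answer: Mul(6, I, Pow(951, Rational(1, 2))) ≈ Mul(185.03, I)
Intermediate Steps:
X = Mul(I, Pow(951, Rational(1, 2))) (X = Pow(Add(-459, -492), Rational(1, 2)) = Pow(-951, Rational(1, 2)) = Mul(I, Pow(951, Rational(1, 2))) ≈ Mul(30.838, I))
Mul(Function('z')(E, 6), X) = Mul(6, Mul(I, Pow(951, Rational(1, 2)))) = Mul(6, I, Pow(951, Rational(1, 2)))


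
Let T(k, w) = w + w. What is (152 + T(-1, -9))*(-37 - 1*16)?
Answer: -7102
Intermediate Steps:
T(k, w) = 2*w
(152 + T(-1, -9))*(-37 - 1*16) = (152 + 2*(-9))*(-37 - 1*16) = (152 - 18)*(-37 - 16) = 134*(-53) = -7102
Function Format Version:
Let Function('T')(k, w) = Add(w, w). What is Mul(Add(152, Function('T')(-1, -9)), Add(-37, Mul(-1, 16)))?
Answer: -7102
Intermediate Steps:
Function('T')(k, w) = Mul(2, w)
Mul(Add(152, Function('T')(-1, -9)), Add(-37, Mul(-1, 16))) = Mul(Add(152, Mul(2, -9)), Add(-37, Mul(-1, 16))) = Mul(Add(152, -18), Add(-37, -16)) = Mul(134, -53) = -7102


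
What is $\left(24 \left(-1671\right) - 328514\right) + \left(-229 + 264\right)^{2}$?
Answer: $-367393$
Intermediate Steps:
$\left(24 \left(-1671\right) - 328514\right) + \left(-229 + 264\right)^{2} = \left(-40104 - 328514\right) + 35^{2} = -368618 + 1225 = -367393$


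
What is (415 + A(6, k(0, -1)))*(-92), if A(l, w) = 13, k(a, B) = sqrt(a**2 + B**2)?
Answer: -39376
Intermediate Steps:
k(a, B) = sqrt(B**2 + a**2)
(415 + A(6, k(0, -1)))*(-92) = (415 + 13)*(-92) = 428*(-92) = -39376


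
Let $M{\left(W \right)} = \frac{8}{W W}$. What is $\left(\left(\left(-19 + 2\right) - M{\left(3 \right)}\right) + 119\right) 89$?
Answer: $\frac{80990}{9} \approx 8998.9$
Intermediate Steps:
$M{\left(W \right)} = \frac{8}{W^{2}}$
$\left(\left(\left(-19 + 2\right) - M{\left(3 \right)}\right) + 119\right) 89 = \left(\left(\left(-19 + 2\right) - \frac{8}{9}\right) + 119\right) 89 = \left(\left(-17 - 8 \cdot \frac{1}{9}\right) + 119\right) 89 = \left(\left(-17 - \frac{8}{9}\right) + 119\right) 89 = \left(- \frac{161}{9} + 119\right) 89 = \frac{910}{9} \cdot 89 = \frac{80990}{9}$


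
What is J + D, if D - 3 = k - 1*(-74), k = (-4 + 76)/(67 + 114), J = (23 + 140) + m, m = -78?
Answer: 29394/181 ≈ 162.40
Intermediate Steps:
J = 85 (J = (23 + 140) - 78 = 163 - 78 = 85)
k = 72/181 ≈ 0.39779
D = 14009/181 (D = 3 + (72/181 - 1*(-74)) = 3 + (72/181 + 74) = 3 + 13466/181 = 14009/181 ≈ 77.398)
J + D = 85 + 14009/181 = 29394/181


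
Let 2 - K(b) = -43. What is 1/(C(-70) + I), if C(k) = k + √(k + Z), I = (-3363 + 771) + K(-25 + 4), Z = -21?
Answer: -2617/6848780 - I*√91/6848780 ≈ -0.00038211 - 1.3929e-6*I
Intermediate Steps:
K(b) = 45 (K(b) = 2 - 1*(-43) = 2 + 43 = 45)
I = -2547 (I = (-3363 + 771) + 45 = -2592 + 45 = -2547)
C(k) = k + √(-21 + k) (C(k) = k + √(k - 21) = k + √(-21 + k))
1/(C(-70) + I) = 1/((-70 + √(-21 - 70)) - 2547) = 1/((-70 + √(-91)) - 2547) = 1/((-70 + I*√91) - 2547) = 1/(-2617 + I*√91)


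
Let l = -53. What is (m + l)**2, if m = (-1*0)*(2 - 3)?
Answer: 2809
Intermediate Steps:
m = 0 (m = 0*(-1) = 0)
(m + l)**2 = (0 - 53)**2 = (-53)**2 = 2809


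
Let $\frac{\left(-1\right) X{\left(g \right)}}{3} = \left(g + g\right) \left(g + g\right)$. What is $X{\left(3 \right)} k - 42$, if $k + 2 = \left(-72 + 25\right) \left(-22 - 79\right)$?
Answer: $-512502$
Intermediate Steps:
$X{\left(g \right)} = - 12 g^{2}$ ($X{\left(g \right)} = - 3 \left(g + g\right) \left(g + g\right) = - 3 \cdot 2 g 2 g = - 3 \cdot 4 g^{2} = - 12 g^{2}$)
$k = 4745$ ($k = -2 + \left(-72 + 25\right) \left(-22 - 79\right) = -2 - -4747 = -2 + 4747 = 4745$)
$X{\left(3 \right)} k - 42 = - 12 \cdot 3^{2} \cdot 4745 - 42 = \left(-12\right) 9 \cdot 4745 - 42 = \left(-108\right) 4745 - 42 = -512460 - 42 = -512502$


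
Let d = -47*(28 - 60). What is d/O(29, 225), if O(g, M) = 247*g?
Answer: 1504/7163 ≈ 0.20997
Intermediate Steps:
d = 1504 (d = -47*(-32) = 1504)
d/O(29, 225) = 1504/((247*29)) = 1504/7163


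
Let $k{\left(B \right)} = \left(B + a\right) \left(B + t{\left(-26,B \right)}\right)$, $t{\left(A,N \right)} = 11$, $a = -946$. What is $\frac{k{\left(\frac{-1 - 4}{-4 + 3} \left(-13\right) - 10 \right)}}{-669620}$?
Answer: $- \frac{16336}{167405} \approx -0.097584$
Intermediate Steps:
$k{\left(B \right)} = \left(-946 + B\right) \left(11 + B\right)$ ($k{\left(B \right)} = \left(B - 946\right) \left(B + 11\right) = \left(-946 + B\right) \left(11 + B\right)$)
$\frac{k{\left(\frac{-1 - 4}{-4 + 3} \left(-13\right) - 10 \right)}}{-669620} = \frac{-10406 + \left(\frac{-1 - 4}{-4 + 3} \left(-13\right) - 10\right)^{2} - 935 \left(\frac{-1 - 4}{-4 + 3} \left(-13\right) - 10\right)}{-669620} = \left(-10406 + \left(- \frac{5}{-1} \left(-13\right) - 10\right)^{2} - 935 \left(- \frac{5}{-1} \left(-13\right) - 10\right)\right) \left(- \frac{1}{669620}\right) = \left(-10406 + \left(\left(-5\right) \left(-1\right) \left(-13\right) - 10\right)^{2} - 935 \left(\left(-5\right) \left(-1\right) \left(-13\right) - 10\right)\right) \left(- \frac{1}{669620}\right) = \left(-10406 + \left(5 \left(-13\right) - 10\right)^{2} - 935 \left(5 \left(-13\right) - 10\right)\right) \left(- \frac{1}{669620}\right) = \left(-10406 + \left(-65 - 10\right)^{2} - 935 \left(-65 - 10\right)\right) \left(- \frac{1}{669620}\right) = \left(-10406 + \left(-75\right)^{2} - -70125\right) \left(- \frac{1}{669620}\right) = \left(-10406 + 5625 + 70125\right) \left(- \frac{1}{669620}\right) = 65344 \left(- \frac{1}{669620}\right) = - \frac{16336}{167405}$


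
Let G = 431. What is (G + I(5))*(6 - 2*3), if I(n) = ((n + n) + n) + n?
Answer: 0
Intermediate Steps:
I(n) = 4*n (I(n) = (2*n + n) + n = 3*n + n = 4*n)
(G + I(5))*(6 - 2*3) = (431 + 4*5)*(6 - 2*3) = (431 + 20)*(6 - 6) = 451*0 = 0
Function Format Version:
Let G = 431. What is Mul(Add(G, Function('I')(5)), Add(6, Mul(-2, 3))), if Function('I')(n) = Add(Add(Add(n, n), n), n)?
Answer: 0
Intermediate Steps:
Function('I')(n) = Mul(4, n) (Function('I')(n) = Add(Add(Mul(2, n), n), n) = Add(Mul(3, n), n) = Mul(4, n))
Mul(Add(G, Function('I')(5)), Add(6, Mul(-2, 3))) = Mul(Add(431, Mul(4, 5)), Add(6, Mul(-2, 3))) = Mul(Add(431, 20), Add(6, -6)) = Mul(451, 0) = 0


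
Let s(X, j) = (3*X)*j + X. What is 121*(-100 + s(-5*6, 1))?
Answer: -26620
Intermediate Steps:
s(X, j) = X + 3*X*j (s(X, j) = 3*X*j + X = X + 3*X*j)
121*(-100 + s(-5*6, 1)) = 121*(-100 + (-5*6)*(1 + 3*1)) = 121*(-100 - 30*(1 + 3)) = 121*(-100 - 30*4) = 121*(-100 - 120) = 121*(-220) = -26620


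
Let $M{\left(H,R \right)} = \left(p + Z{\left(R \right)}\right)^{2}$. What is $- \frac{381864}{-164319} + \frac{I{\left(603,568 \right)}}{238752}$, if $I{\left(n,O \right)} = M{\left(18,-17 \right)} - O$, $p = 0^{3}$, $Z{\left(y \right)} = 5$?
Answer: $\frac{10120174279}{4359054432} \approx 2.3216$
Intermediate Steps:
$p = 0$
$M{\left(H,R \right)} = 25$ ($M{\left(H,R \right)} = \left(0 + 5\right)^{2} = 5^{2} = 25$)
$I{\left(n,O \right)} = 25 - O$
$- \frac{381864}{-164319} + \frac{I{\left(603,568 \right)}}{238752} = - \frac{381864}{-164319} + \frac{25 - 568}{238752} = \left(-381864\right) \left(- \frac{1}{164319}\right) + \left(25 - 568\right) \frac{1}{238752} = \frac{127288}{54773} - \frac{181}{79584} = \frac{10120174279}{4359054432}$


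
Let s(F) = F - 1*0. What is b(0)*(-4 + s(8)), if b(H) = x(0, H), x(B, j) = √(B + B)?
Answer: 0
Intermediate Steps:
s(F) = F (s(F) = F + 0 = F)
x(B, j) = √2*√B (x(B, j) = √(2*B) = √2*√B)
b(H) = 0 (b(H) = √2*√0 = √2*0 = 0)
b(0)*(-4 + s(8)) = 0*(-4 + 8) = 0*4 = 0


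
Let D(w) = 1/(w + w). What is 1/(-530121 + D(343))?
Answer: -686/363663005 ≈ -1.8864e-6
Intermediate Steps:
D(w) = 1/(2*w)
1/(-530121 + D(343)) = 1/(-530121 + (½)/343) = 1/(-530121 + (½)*(1/343)) = 1/(-530121 + 1/686) = 1/(-363663005/686) = -686/363663005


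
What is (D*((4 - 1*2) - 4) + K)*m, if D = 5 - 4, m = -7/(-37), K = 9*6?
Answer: 364/37 ≈ 9.8378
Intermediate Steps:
K = 54
m = 7/37 (m = -7*(-1/37) = 7/37 ≈ 0.18919)
D = 1
(D*((4 - 1*2) - 4) + K)*m = (1*((4 - 1*2) - 4) + 54)*(7/37) = (1*((4 - 2) - 4) + 54)*(7/37) = (1*(2 - 4) + 54)*(7/37) = (1*(-2) + 54)*(7/37) = (-2 + 54)*(7/37) = 52*(7/37) = 364/37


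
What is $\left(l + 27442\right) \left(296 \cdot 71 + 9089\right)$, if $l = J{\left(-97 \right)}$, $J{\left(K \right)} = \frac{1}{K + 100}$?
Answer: $826151445$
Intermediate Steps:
$J{\left(K \right)} = \frac{1}{100 + K}$
$l = \frac{1}{3}$ ($l = \frac{1}{100 - 97} = \frac{1}{3} \approx 0.33333$)
$\left(l + 27442\right) \left(296 \cdot 71 + 9089\right) = \left(\frac{1}{3} + 27442\right) \left(296 \cdot 71 + 9089\right) = \frac{82327 \left(21016 + 9089\right)}{3} = \frac{82327}{3} \cdot 30105 = 826151445$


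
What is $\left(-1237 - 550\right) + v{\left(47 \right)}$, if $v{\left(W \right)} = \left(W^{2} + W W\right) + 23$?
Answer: $2654$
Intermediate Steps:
$v{\left(W \right)} = 23 + 2 W^{2}$ ($v{\left(W \right)} = \left(W^{2} + W^{2}\right) + 23 = 2 W^{2} + 23 = 23 + 2 W^{2}$)
$\left(-1237 - 550\right) + v{\left(47 \right)} = \left(-1237 - 550\right) + \left(23 + 2 \cdot 47^{2}\right) = -1787 + \left(23 + 2 \cdot 2209\right) = -1787 + \left(23 + 4418\right) = -1787 + 4441 = 2654$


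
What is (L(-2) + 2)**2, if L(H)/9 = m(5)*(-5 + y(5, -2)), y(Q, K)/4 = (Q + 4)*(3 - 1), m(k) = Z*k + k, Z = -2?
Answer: 9078169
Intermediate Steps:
m(k) = -k (m(k) = -2*k + k = -k)
y(Q, K) = 32 + 8*Q (y(Q, K) = 4*((Q + 4)*(3 - 1)) = 4*((4 + Q)*2) = 4*(8 + 2*Q) = 32 + 8*Q)
L(H) = -3015 (L(H) = 9*((-1*5)*(-5 + (32 + 8*5))) = 9*(-5*(-5 + (32 + 40))) = 9*(-5*(-5 + 72)) = 9*(-5*67) = 9*(-335) = -3015)
(L(-2) + 2)**2 = (-3015 + 2)**2 = (-3013)**2 = 9078169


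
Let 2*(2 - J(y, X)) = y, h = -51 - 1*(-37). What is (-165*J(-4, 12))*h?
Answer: 9240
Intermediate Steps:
h = -14 (h = -51 + 37 = -14)
J(y, X) = 2 - y/2
(-165*J(-4, 12))*h = -165*(2 - ½*(-4))*(-14) = -165*(2 + 2)*(-14) = -165*4*(-14) = -660*(-14) = 9240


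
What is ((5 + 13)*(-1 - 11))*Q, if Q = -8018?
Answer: 1731888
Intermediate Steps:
((5 + 13)*(-1 - 11))*Q = ((5 + 13)*(-1 - 11))*(-8018) = (18*(-12))*(-8018) = -216*(-8018) = 1731888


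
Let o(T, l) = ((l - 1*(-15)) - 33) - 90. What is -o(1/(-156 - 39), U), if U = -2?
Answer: 110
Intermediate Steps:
o(T, l) = -108 + l (o(T, l) = ((l + 15) - 33) - 90 = ((15 + l) - 33) - 90 = (-18 + l) - 90 = -108 + l)
-o(1/(-156 - 39), U) = -(-108 - 2) = -1*(-110) = 110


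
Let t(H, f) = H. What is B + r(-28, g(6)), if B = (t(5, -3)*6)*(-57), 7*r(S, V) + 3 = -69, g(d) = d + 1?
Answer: -12042/7 ≈ -1720.3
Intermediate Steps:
g(d) = 1 + d
r(S, V) = -72/7 (r(S, V) = -3/7 + (1/7)*(-69) = -3/7 - 69/7 = -72/7)
B = -1710 (B = (5*6)*(-57) = 30*(-57) = -1710)
B + r(-28, g(6)) = -1710 - 72/7 = -12042/7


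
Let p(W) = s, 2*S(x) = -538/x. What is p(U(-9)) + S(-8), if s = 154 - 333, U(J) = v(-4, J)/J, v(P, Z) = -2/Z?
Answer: -1163/8 ≈ -145.38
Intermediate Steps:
U(J) = -2/J² (U(J) = (-2/J)/J = -2/J²)
S(x) = -269/x (S(x) = (-538/x)/2 = -269/x)
s = -179
p(W) = -179
p(U(-9)) + S(-8) = -179 - 269/(-8) = -179 - 269*(-⅛) = -179 + 269/8 = -1163/8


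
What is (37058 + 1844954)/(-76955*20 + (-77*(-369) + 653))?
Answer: -941006/755017 ≈ -1.2463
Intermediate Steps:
(37058 + 1844954)/(-76955*20 + (-77*(-369) + 653)) = 1882012/(-1539100 + (28413 + 653)) = 1882012/(-1539100 + 29066) = 1882012/(-1510034) = 1882012*(-1/1510034) = -941006/755017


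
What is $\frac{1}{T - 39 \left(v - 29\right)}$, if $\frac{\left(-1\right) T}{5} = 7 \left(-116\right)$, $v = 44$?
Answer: $\frac{1}{3475} \approx 0.00028777$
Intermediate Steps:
$T = 4060$ ($T = - 5 \cdot 7 \left(-116\right) = \left(-5\right) \left(-812\right) = 4060$)
$\frac{1}{T - 39 \left(v - 29\right)} = \frac{1}{4060 - 39 \left(44 - 29\right)} = \frac{1}{4060 - 585} = \frac{1}{3475}$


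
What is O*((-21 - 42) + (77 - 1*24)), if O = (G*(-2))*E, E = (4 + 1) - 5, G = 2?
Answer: 0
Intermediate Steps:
E = 0 (E = 5 - 5 = 0)
O = 0 (O = (2*(-2))*0 = -4*0 = 0)
O*((-21 - 42) + (77 - 1*24)) = 0*((-21 - 42) + (77 - 1*24)) = 0*(-63 + (77 - 24)) = 0*(-63 + 53) = 0*(-10) = 0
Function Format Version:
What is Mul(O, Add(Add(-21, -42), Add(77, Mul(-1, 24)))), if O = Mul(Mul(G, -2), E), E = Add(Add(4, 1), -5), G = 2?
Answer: 0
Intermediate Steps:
E = 0 (E = Add(5, -5) = 0)
O = 0 (O = Mul(Mul(2, -2), 0) = Mul(-4, 0) = 0)
Mul(O, Add(Add(-21, -42), Add(77, Mul(-1, 24)))) = Mul(0, Add(Add(-21, -42), Add(77, Mul(-1, 24)))) = Mul(0, Add(-63, Add(77, -24))) = Mul(0, Add(-63, 53)) = Mul(0, -10) = 0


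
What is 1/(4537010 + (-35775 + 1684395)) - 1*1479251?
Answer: -9150099363129/6185630 ≈ -1.4793e+6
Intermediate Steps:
1/(4537010 + (-35775 + 1684395)) - 1*1479251 = 1/(4537010 + 1648620) - 1479251 = 1/6185630 - 1479251 = -9150099363129/6185630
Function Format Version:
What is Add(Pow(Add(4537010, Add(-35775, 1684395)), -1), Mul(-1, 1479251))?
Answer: Rational(-9150099363129, 6185630) ≈ -1.4793e+6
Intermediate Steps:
Add(Pow(Add(4537010, Add(-35775, 1684395)), -1), Mul(-1, 1479251)) = Add(Pow(Add(4537010, 1648620), -1), -1479251) = Add(Pow(6185630, -1), -1479251) = Add(Rational(1, 6185630), -1479251) = Rational(-9150099363129, 6185630)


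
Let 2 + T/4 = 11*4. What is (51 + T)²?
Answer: 47961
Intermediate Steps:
T = 168 (T = -8 + 4*(11*4) = -8 + 4*44 = -8 + 176 = 168)
(51 + T)² = (51 + 168)² = 219² = 47961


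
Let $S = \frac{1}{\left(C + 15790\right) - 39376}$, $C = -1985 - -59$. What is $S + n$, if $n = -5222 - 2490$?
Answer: $- \frac{196748545}{25512} \approx -7712.0$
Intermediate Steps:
$C = -1926$ ($C = -1985 + 59 = -1926$)
$n = -7712$ ($n = -5222 - 2490 = -7712$)
$S = - \frac{1}{25512}$ ($S = \frac{1}{\left(-1926 + 15790\right) - 39376} = \frac{1}{13864 - 39376} = \frac{1}{-25512} = - \frac{1}{25512} \approx -3.9197 \cdot 10^{-5}$)
$S + n = - \frac{1}{25512} - 7712 = - \frac{196748545}{25512}$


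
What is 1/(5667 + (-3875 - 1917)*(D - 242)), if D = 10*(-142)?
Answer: 1/9631971 ≈ 1.0382e-7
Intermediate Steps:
D = -1420
1/(5667 + (-3875 - 1917)*(D - 242)) = 1/(5667 + (-3875 - 1917)*(-1420 - 242)) = 1/(5667 - 5792*(-1662)) = 1/(5667 + 9626304) = 1/9631971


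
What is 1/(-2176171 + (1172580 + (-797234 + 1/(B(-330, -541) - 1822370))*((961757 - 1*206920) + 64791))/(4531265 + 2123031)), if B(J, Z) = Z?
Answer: -65924942259/149937601189019194 ≈ -4.3968e-7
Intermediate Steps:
1/(-2176171 + (1172580 + (-797234 + 1/(B(-330, -541) - 1822370))*((961757 - 1*206920) + 64791))/(4531265 + 2123031)) = 1/(-2176171 + (1172580 + (-797234 + 1/(-541 - 1822370))*((961757 - 1*206920) + 64791))/(4531265 + 2123031)) = 1/(-2176171 + (1172580 + (-797234 + 1/(-1822911))*((961757 - 206920) + 64791))/6654296) = 1/(-2176171 + (1172580 + (-797234 - 1/1822911)*(754837 + 64791))*(1/6654296)) = 1/(-2176171 + (1172580 - 1453286628175/1822911*819628)*(1/6654296)) = 1/(-2176171 + (1172580 - 51789322281644300/79257)*(1/6654296)) = 1/(-2176171 - 51789229346471240/79257*1/6654296) = 1/(-2176171 - 6473653668308905/65924942259) = 1/(-149937601189019194/65924942259) = -65924942259/149937601189019194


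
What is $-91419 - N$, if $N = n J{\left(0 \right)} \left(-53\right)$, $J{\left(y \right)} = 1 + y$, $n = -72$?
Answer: $-95235$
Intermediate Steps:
$N = 3816$ ($N = - 72 \left(1 + 0\right) \left(-53\right) = \left(-72\right) 1 \left(-53\right) = \left(-72\right) \left(-53\right) = 3816$)
$-91419 - N = -91419 - 3816 = -95235$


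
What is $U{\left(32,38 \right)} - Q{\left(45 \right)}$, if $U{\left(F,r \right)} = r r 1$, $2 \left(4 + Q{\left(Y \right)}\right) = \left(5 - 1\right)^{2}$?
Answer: $1440$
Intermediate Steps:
$Q{\left(Y \right)} = 4$ ($Q{\left(Y \right)} = -4 + \frac{\left(5 - 1\right)^{2}}{2} = -4 + \frac{4^{2}}{2} = -4 + \frac{1}{2} \cdot 16 = -4 + 8 = 4$)
$U{\left(F,r \right)} = r^{2}$ ($U{\left(F,r \right)} = r^{2} \cdot 1 = r^{2}$)
$U{\left(32,38 \right)} - Q{\left(45 \right)} = 38^{2} - 4 = 1444 - 4 = 1440$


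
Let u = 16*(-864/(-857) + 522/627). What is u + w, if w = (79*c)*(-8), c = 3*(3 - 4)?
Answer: 344873352/179113 ≈ 1925.5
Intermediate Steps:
c = -3 (c = 3*(-1) = -3)
u = 5275104/179113 (u = 16*(-864*(-1/857) + 522*(1/627)) = 16*(864/857 + 174/209) = 16*(329694/179113) = 5275104/179113 ≈ 29.451)
w = 1896 (w = (79*(-3))*(-8) = -237*(-8) = 1896)
u + w = 5275104/179113 + 1896 = 344873352/179113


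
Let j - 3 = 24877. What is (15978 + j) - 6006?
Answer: 34852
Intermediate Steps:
j = 24880 (j = 3 + 24877 = 24880)
(15978 + j) - 6006 = (15978 + 24880) - 6006 = 40858 - 6006 = 34852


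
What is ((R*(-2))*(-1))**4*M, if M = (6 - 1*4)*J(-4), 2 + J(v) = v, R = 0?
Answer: 0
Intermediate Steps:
J(v) = -2 + v
M = -12 (M = (6 - 1*4)*(-2 - 4) = (6 - 4)*(-6) = 2*(-6) = -12)
((R*(-2))*(-1))**4*M = ((0*(-2))*(-1))**4*(-12) = (0*(-1))**4*(-12) = 0**4*(-12) = 0*(-12) = 0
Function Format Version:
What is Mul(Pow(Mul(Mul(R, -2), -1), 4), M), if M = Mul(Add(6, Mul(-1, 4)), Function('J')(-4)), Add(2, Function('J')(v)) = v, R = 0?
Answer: 0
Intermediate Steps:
Function('J')(v) = Add(-2, v)
M = -12 (M = Mul(Add(6, Mul(-1, 4)), Add(-2, -4)) = Mul(Add(6, -4), -6) = Mul(2, -6) = -12)
Mul(Pow(Mul(Mul(R, -2), -1), 4), M) = Mul(Pow(Mul(Mul(0, -2), -1), 4), -12) = Mul(Pow(Mul(0, -1), 4), -12) = Mul(Pow(0, 4), -12) = Mul(0, -12) = 0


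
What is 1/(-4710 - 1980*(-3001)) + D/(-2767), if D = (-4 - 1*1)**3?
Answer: 2509589017/55552201230 ≈ 0.045175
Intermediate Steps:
D = -125 (D = (-4 - 1)**3 = (-5)**3 = -125)
1/(-4710 - 1980*(-3001)) + D/(-2767) = 1/(-4710 - 1980*(-3001)) - 125/(-2767) = -1/3001/(-6690) - 125*(-1/2767) = -1/6690*(-1/3001) + 125/2767 = 1/20076690 + 125/2767 = 2509589017/55552201230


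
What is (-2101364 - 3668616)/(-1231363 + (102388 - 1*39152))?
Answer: 5769980/1168127 ≈ 4.9395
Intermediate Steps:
(-2101364 - 3668616)/(-1231363 + (102388 - 1*39152)) = -5769980/(-1231363 + (102388 - 39152)) = -5769980/(-1231363 + 63236) = -5769980/(-1168127) = -5769980*(-1/1168127) = 5769980/1168127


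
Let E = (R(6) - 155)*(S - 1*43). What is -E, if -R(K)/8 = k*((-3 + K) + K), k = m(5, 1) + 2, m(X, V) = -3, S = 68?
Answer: 2075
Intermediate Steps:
k = -1 (k = -3 + 2 = -1)
R(K) = -24 + 16*K (R(K) = -(-8)*((-3 + K) + K) = -(-8)*(-3 + 2*K) = -8*(3 - 2*K) = -24 + 16*K)
E = -2075 (E = ((-24 + 16*6) - 155)*(68 - 1*43) = ((-24 + 96) - 155)*(68 - 43) = (72 - 155)*25 = -83*25 = -2075)
-E = -1*(-2075) = 2075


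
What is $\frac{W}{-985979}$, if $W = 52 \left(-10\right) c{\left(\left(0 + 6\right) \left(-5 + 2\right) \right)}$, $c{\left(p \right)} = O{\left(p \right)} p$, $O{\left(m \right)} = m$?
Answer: $\frac{168480}{985979} \approx 0.17088$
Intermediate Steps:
$c{\left(p \right)} = p^{2}$ ($c{\left(p \right)} = p p = p^{2}$)
$W = -168480$ ($W = 52 \left(-10\right) \left(\left(0 + 6\right) \left(-5 + 2\right)\right)^{2} = - 520 \left(6 \left(-3\right)\right)^{2} = - 520 \left(-18\right)^{2} = \left(-520\right) 324 = -168480$)
$\frac{W}{-985979} = - \frac{168480}{-985979} = \left(-168480\right) \left(- \frac{1}{985979}\right) = \frac{168480}{985979}$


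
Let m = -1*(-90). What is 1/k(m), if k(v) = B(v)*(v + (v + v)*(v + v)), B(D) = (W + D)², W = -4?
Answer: 1/240296040 ≈ 4.1615e-9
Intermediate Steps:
m = 90
B(D) = (-4 + D)²
k(v) = (-4 + v)²*(v + 4*v²) (k(v) = (-4 + v)²*(v + (v + v)*(v + v)) = (-4 + v)²*(v + (2*v)*(2*v)) = (-4 + v)²*(v + 4*v²))
1/k(m) = 1/(90*(-4 + 90)²*(1 + 4*90)) = 1/(90*86²*(1 + 360)) = 1/(90*7396*361) = 1/240296040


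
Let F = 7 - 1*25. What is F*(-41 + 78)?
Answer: -666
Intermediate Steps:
F = -18 (F = 7 - 25 = -18)
F*(-41 + 78) = -18*(-41 + 78) = -18*37 = -666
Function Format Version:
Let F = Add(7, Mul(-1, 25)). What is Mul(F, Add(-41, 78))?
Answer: -666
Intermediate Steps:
F = -18 (F = Add(7, -25) = -18)
Mul(F, Add(-41, 78)) = Mul(-18, Add(-41, 78)) = Mul(-18, 37) = -666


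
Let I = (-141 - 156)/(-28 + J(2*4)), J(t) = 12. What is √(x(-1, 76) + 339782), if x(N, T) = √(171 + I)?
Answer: √(1359128 + 3*√337)/2 ≈ 582.92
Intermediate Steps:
I = 297/16 (I = (-141 - 156)/(-28 + 12) = -297/(-16) = -297*(-1/16) = 297/16 ≈ 18.563)
x(N, T) = 3*√337/4 (x(N, T) = √(171 + 297/16) = √(3033/16) = 3*√337/4)
√(x(-1, 76) + 339782) = √(3*√337/4 + 339782) = √(339782 + 3*√337/4)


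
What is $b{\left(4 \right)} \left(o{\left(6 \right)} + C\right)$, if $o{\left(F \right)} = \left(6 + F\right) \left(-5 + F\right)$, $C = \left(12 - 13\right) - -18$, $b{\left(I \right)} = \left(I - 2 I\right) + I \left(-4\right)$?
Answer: $-580$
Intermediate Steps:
$b{\left(I \right)} = - 5 I$ ($b{\left(I \right)} = - I - 4 I = - 5 I$)
$C = 17$ ($C = \left(12 - 13\right) + 18 = -1 + 18 = 17$)
$o{\left(F \right)} = \left(-5 + F\right) \left(6 + F\right)$
$b{\left(4 \right)} \left(o{\left(6 \right)} + C\right) = \left(-5\right) 4 \left(\left(-30 + 6 + 6^{2}\right) + 17\right) = - 20 \left(\left(-30 + 6 + 36\right) + 17\right) = - 20 \left(12 + 17\right) = \left(-20\right) 29 = -580$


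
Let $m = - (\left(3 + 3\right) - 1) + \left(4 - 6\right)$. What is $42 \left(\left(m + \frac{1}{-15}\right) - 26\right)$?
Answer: $- \frac{6944}{5} \approx -1388.8$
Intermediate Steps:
$m = -7$ ($m = - (6 - 1) + \left(4 - 6\right) = \left(-1\right) 5 - 2 = -5 - 2 = -7$)
$42 \left(\left(m + \frac{1}{-15}\right) - 26\right) = 42 \left(\left(-7 + \frac{1}{-15}\right) - 26\right) = 42 \left(\left(-7 - \frac{1}{15}\right) - 26\right) = 42 \left(- \frac{106}{15} - 26\right) = 42 \left(- \frac{496}{15}\right) = - \frac{6944}{5}$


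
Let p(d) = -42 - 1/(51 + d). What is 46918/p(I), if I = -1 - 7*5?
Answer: -703770/631 ≈ -1115.3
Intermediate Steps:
I = -36 (I = -1 - 35 = -36)
46918/p(I) = 46918/(((-2143 - 42*(-36))/(51 - 36))) = 46918/(((-2143 + 1512)/15)) = 46918/(((1/15)*(-631))) = 46918/(-631/15) = 46918*(-15/631) = -703770/631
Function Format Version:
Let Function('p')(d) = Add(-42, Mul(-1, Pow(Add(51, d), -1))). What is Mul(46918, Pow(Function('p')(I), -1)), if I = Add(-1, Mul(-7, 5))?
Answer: Rational(-703770, 631) ≈ -1115.3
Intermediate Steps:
I = -36 (I = Add(-1, -35) = -36)
Mul(46918, Pow(Function('p')(I), -1)) = Mul(46918, Pow(Mul(Pow(Add(51, -36), -1), Add(-2143, Mul(-42, -36))), -1)) = Mul(46918, Pow(Mul(Pow(15, -1), Add(-2143, 1512)), -1)) = Mul(46918, Pow(Mul(Rational(1, 15), -631), -1)) = Mul(46918, Pow(Rational(-631, 15), -1)) = Mul(46918, Rational(-15, 631)) = Rational(-703770, 631)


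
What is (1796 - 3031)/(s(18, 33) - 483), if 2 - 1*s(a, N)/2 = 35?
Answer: 1235/549 ≈ 2.2495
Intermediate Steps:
s(a, N) = -66 (s(a, N) = 4 - 2*35 = 4 - 70 = -66)
(1796 - 3031)/(s(18, 33) - 483) = (1796 - 3031)/(-66 - 483) = -1235/(-549) = -1235*(-1/549) = 1235/549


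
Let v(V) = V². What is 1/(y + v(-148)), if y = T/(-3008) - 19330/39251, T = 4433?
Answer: 118067008/2585907598909 ≈ 4.5658e-5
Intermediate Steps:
y = -232144323/118067008 (y = 4433/(-3008) - 19330/39251 = 4433*(-1/3008) - 19330*1/39251 = -4433/3008 - 19330/39251 = -232144323/118067008 ≈ -1.9662)
1/(y + v(-148)) = 1/(-232144323/118067008 + (-148)²) = 1/(-232144323/118067008 + 21904) = 1/(2585907598909/118067008) = 118067008/2585907598909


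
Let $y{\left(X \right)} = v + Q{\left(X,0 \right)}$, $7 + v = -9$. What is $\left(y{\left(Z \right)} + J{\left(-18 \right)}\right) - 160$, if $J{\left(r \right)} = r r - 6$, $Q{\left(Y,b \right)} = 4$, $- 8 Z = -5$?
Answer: $146$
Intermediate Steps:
$Z = \frac{5}{8}$ ($Z = \left(- \frac{1}{8}\right) \left(-5\right) = \frac{5}{8} \approx 0.625$)
$v = -16$ ($v = -7 - 9 = -16$)
$J{\left(r \right)} = -6 + r^{2}$ ($J{\left(r \right)} = r^{2} - 6 = -6 + r^{2}$)
$y{\left(X \right)} = -12$ ($y{\left(X \right)} = -16 + 4 = -12$)
$\left(y{\left(Z \right)} + J{\left(-18 \right)}\right) - 160 = \left(-12 - \left(6 - \left(-18\right)^{2}\right)\right) - 160 = \left(-12 + \left(-6 + 324\right)\right) - 160 = \left(-12 + 318\right) - 160 = 306 - 160 = 146$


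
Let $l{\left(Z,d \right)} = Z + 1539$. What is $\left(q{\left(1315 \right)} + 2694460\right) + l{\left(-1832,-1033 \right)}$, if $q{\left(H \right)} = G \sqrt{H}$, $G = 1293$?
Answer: $2694167 + 1293 \sqrt{1315} \approx 2.7411 \cdot 10^{6}$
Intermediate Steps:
$l{\left(Z,d \right)} = 1539 + Z$
$q{\left(H \right)} = 1293 \sqrt{H}$
$\left(q{\left(1315 \right)} + 2694460\right) + l{\left(-1832,-1033 \right)} = \left(1293 \sqrt{1315} + 2694460\right) + \left(1539 - 1832\right) = \left(2694460 + 1293 \sqrt{1315}\right) - 293 = 2694167 + 1293 \sqrt{1315}$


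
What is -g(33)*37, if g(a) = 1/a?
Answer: -37/33 ≈ -1.1212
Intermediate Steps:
-g(33)*37 = -1/33*37 = -37/33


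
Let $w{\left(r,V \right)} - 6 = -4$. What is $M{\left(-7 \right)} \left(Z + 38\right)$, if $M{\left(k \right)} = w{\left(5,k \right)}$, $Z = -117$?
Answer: $-158$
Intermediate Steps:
$w{\left(r,V \right)} = 2$ ($w{\left(r,V \right)} = 6 - 4 = 2$)
$M{\left(k \right)} = 2$
$M{\left(-7 \right)} \left(Z + 38\right) = 2 \left(-117 + 38\right) = 2 \left(-79\right) = -158$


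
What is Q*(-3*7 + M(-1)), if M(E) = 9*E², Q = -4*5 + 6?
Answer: 168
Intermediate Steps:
Q = -14 (Q = -20 + 6 = -14)
Q*(-3*7 + M(-1)) = -14*(-3*7 + 9*(-1)²) = -14*(-21 + 9*1) = -14*(-21 + 9) = -14*(-12) = 168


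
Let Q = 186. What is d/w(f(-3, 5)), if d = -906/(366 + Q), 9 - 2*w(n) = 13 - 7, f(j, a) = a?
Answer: -151/138 ≈ -1.0942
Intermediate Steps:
w(n) = 3/2 (w(n) = 9/2 - (13 - 7)/2 = 9/2 - 1/2*6 = 9/2 - 3 = 3/2)
d = -151/92 (d = -906/(366 + 186) = -906/552 = -906*1/552 = -151/92 ≈ -1.6413)
d/w(f(-3, 5)) = -151/(92*3/2) = -151/92*2/3 = -151/138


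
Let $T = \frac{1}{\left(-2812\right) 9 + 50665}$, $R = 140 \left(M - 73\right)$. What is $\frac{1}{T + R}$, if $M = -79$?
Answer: $- \frac{25357}{539596959} \approx -4.6992 \cdot 10^{-5}$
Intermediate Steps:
$R = -21280$ ($R = 140 \left(-79 - 73\right) = 140 \left(-152\right) = -21280$)
$T = \frac{1}{25357}$ ($T = \frac{1}{-25308 + 50665} = \frac{1}{25357} \approx 3.9437 \cdot 10^{-5}$)
$\frac{1}{T + R} = \frac{1}{\frac{1}{25357} - 21280} = \frac{1}{- \frac{539596959}{25357}} = - \frac{25357}{539596959}$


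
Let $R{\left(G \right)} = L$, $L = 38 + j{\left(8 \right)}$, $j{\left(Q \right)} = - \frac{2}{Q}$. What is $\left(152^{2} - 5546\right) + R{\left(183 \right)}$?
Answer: $\frac{70383}{4} \approx 17596.0$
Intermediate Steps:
$L = \frac{151}{4}$ ($L = 38 - \frac{2}{8} = 38 - \frac{1}{4} = \frac{151}{4} \approx 37.75$)
$R{\left(G \right)} = \frac{151}{4}$
$\left(152^{2} - 5546\right) + R{\left(183 \right)} = \left(152^{2} - 5546\right) + \frac{151}{4} = \left(23104 - 5546\right) + \frac{151}{4} = 17558 + \frac{151}{4} = \frac{70383}{4}$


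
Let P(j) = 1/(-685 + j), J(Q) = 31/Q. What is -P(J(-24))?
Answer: 24/16471 ≈ 0.0014571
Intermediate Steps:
-P(J(-24)) = -1/(-685 + 31/(-24)) = -1/(-685 + 31*(-1/24)) = -1/(-685 - 31/24) = -1/(-16471/24) = -1*(-24/16471) = 24/16471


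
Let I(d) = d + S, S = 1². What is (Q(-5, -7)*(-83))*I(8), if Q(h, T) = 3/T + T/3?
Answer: 14442/7 ≈ 2063.1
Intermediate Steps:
S = 1
Q(h, T) = 3/T + T/3 (Q(h, T) = 3/T + T*(⅓) = 3/T + T/3)
I(d) = 1 + d (I(d) = d + 1 = 1 + d)
(Q(-5, -7)*(-83))*I(8) = ((3/(-7) + (⅓)*(-7))*(-83))*(1 + 8) = ((3*(-⅐) - 7/3)*(-83))*9 = ((-3/7 - 7/3)*(-83))*9 = -58/21*(-83)*9 = (4814/21)*9 = 14442/7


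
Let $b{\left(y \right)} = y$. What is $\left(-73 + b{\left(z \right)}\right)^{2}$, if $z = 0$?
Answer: $5329$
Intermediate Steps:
$\left(-73 + b{\left(z \right)}\right)^{2} = \left(-73 + 0\right)^{2} = \left(-73\right)^{2} = 5329$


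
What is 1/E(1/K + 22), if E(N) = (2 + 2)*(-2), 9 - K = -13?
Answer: -⅛ ≈ -0.12500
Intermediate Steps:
K = 22 (K = 9 - 1*(-13) = 9 + 13 = 22)
E(N) = -8 (E(N) = 4*(-2) = -8)
1/E(1/K + 22) = 1/(-8) = -⅛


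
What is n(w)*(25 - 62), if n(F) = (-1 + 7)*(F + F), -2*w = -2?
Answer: -444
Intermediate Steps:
w = 1 (w = -½*(-2) = 1)
n(F) = 12*F (n(F) = 6*(2*F) = 12*F)
n(w)*(25 - 62) = (12*1)*(25 - 62) = 12*(-37) = -444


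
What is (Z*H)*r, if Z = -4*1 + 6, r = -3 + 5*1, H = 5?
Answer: 20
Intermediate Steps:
r = 2 (r = -3 + 5 = 2)
Z = 2 (Z = -4 + 6 = 2)
(Z*H)*r = (2*5)*2 = 10*2 = 20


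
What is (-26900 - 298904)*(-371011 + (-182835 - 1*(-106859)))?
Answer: 145630152548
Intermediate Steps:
(-26900 - 298904)*(-371011 + (-182835 - 1*(-106859))) = -325804*(-371011 + (-182835 + 106859)) = -325804*(-371011 - 75976) = -325804*(-446987) = 145630152548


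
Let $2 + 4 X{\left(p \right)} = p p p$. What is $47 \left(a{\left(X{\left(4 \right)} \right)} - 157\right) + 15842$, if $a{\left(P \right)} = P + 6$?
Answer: $\frac{18947}{2} \approx 9473.5$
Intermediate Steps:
$X{\left(p \right)} = - \frac{1}{2} + \frac{p^{3}}{4}$ ($X{\left(p \right)} = - \frac{1}{2} + \frac{p p p}{4} = - \frac{1}{2} + \frac{p^{2} p}{4} = - \frac{1}{2} + \frac{p^{3}}{4}$)
$a{\left(P \right)} = 6 + P$
$47 \left(a{\left(X{\left(4 \right)} \right)} - 157\right) + 15842 = 47 \left(\left(6 - \left(\frac{1}{2} - \frac{4^{3}}{4}\right)\right) - 157\right) + 15842 = 47 \left(\left(6 + \left(- \frac{1}{2} + \frac{1}{4} \cdot 64\right)\right) - 157\right) + 15842 = 47 \left(\left(6 + \left(- \frac{1}{2} + 16\right)\right) - 157\right) + 15842 = 47 \left(\left(6 + \frac{31}{2}\right) - 157\right) + 15842 = 47 \left(\frac{43}{2} - 157\right) + 15842 = 47 \left(- \frac{271}{2}\right) + 15842 = - \frac{12737}{2} + 15842 = \frac{18947}{2}$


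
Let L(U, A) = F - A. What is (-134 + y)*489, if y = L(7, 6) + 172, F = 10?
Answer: 20538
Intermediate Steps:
L(U, A) = 10 - A
y = 176 (y = (10 - 1*6) + 172 = (10 - 6) + 172 = 4 + 172 = 176)
(-134 + y)*489 = (-134 + 176)*489 = 42*489 = 20538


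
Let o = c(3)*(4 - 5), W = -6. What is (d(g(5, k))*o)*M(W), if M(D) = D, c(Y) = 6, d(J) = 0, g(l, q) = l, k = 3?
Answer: 0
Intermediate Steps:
o = -6 (o = 6*(4 - 5) = 6*(-1) = -6)
(d(g(5, k))*o)*M(W) = (0*(-6))*(-6) = 0*(-6) = 0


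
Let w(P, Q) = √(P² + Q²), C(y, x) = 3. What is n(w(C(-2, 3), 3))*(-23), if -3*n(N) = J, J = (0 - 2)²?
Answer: 92/3 ≈ 30.667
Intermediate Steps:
J = 4 (J = (-2)² = 4)
n(N) = -4/3 (n(N) = -⅓*4 = -4/3)
n(w(C(-2, 3), 3))*(-23) = -4/3*(-23) = 92/3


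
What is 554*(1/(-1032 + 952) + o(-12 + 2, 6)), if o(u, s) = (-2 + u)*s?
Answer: -1595797/40 ≈ -39895.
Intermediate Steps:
o(u, s) = s*(-2 + u)
554*(1/(-1032 + 952) + o(-12 + 2, 6)) = 554*(1/(-1032 + 952) + 6*(-2 + (-12 + 2))) = 554*(1/(-80) + 6*(-2 - 10)) = 554*(-1/80 + 6*(-12)) = 554*(-1/80 - 72) = 554*(-5761/80) = -1595797/40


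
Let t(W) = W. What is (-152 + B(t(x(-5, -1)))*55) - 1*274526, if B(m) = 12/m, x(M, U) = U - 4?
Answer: -274810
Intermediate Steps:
x(M, U) = -4 + U
(-152 + B(t(x(-5, -1)))*55) - 1*274526 = (-152 + (12/(-4 - 1))*55) - 1*274526 = (-152 + (12/(-5))*55) - 274526 = (-152 + (12*(-⅕))*55) - 274526 = (-152 - 12/5*55) - 274526 = (-152 - 132) - 274526 = -284 - 274526 = -274810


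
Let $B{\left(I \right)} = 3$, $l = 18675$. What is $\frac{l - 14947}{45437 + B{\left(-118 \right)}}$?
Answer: $\frac{233}{2840} \approx 0.082042$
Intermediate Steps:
$\frac{l - 14947}{45437 + B{\left(-118 \right)}} = \frac{18675 - 14947}{45437 + 3} = \frac{3728}{45440} = 3728 \cdot \frac{1}{45440} = \frac{233}{2840}$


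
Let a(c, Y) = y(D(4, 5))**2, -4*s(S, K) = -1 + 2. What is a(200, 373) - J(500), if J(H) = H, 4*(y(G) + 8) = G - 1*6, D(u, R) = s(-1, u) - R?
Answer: -98071/256 ≈ -383.09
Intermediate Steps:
s(S, K) = -1/4 (s(S, K) = -(-1 + 2)/4 = -1/4*1 = -1/4)
D(u, R) = -1/4 - R
y(G) = -19/2 + G/4 (y(G) = -8 + (G - 1*6)/4 = -8 + (G - 6)/4 = -8 + (-6 + G)/4 = -8 + (-3/2 + G/4) = -19/2 + G/4)
a(c, Y) = 29929/256 (a(c, Y) = (-19/2 + (-1/4 - 1*5)/4)**2 = (-19/2 + (-1/4 - 5)/4)**2 = (-19/2 + (1/4)*(-21/4))**2 = (-19/2 - 21/16)**2 = (-173/16)**2 = 29929/256)
a(200, 373) - J(500) = 29929/256 - 1*500 = 29929/256 - 500 = -98071/256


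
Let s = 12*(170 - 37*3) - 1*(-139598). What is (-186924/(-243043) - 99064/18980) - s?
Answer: -161811488293268/1153239035 ≈ -1.4031e+5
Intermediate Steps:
s = 140306 (s = 12*(170 - 111) + 139598 = 12*59 + 139598 = 708 + 139598 = 140306)
(-186924/(-243043) - 99064/18980) - s = (-186924/(-243043) - 99064/18980) - 1*140306 = (-186924*(-1/243043) - 99064*1/18980) - 140306 = (186924/243043 - 24766/4745) - 140306 = -5132248558/1153239035 - 140306 = -161811488293268/1153239035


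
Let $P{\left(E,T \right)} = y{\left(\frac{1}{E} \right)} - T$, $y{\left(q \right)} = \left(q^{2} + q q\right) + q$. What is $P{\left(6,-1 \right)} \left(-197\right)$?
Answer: $- \frac{2167}{9} \approx -240.78$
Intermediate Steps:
$y{\left(q \right)} = q + 2 q^{2}$ ($y{\left(q \right)} = \left(q^{2} + q^{2}\right) + q = 2 q^{2} + q = q + 2 q^{2}$)
$P{\left(E,T \right)} = - T + \frac{1 + \frac{2}{E}}{E}$ ($P{\left(E,T \right)} = \frac{1 + \frac{2}{E}}{E} - T = - T + \frac{1 + \frac{2}{E}}{E}$)
$P{\left(6,-1 \right)} \left(-197\right) = \left(\frac{1}{6} - -1 + \frac{2}{36}\right) \left(-197\right) = \left(\frac{1}{6} + 1 + 2 \cdot \frac{1}{36}\right) \left(-197\right) = \left(\frac{1}{6} + 1 + \frac{1}{18}\right) \left(-197\right) = \frac{11}{9} \left(-197\right) = - \frac{2167}{9}$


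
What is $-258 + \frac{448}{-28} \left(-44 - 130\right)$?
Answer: $2526$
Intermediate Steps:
$-258 + \frac{448}{-28} \left(-44 - 130\right) = -258 + 448 \left(- \frac{1}{28}\right) \left(-44 - 130\right) = -258 - -2784 = -258 + 2784 = 2526$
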